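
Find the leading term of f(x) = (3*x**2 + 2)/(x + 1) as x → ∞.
3*x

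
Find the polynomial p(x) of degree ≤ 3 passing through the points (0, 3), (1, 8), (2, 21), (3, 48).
x**3 + x**2 + 3*x + 3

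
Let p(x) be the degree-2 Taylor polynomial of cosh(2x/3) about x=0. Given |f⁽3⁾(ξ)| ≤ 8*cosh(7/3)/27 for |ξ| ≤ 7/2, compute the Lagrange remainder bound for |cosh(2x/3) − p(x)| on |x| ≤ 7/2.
343*cosh(7/3)/162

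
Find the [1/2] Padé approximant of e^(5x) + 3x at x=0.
(1997*x/309 + 1)/(-125*x**2/618 - 475*x/309 + 1)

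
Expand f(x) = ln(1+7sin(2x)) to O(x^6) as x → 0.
14*x - 98*x**2 + 2716*x**3/3 - 28420*x**4/3 + 317212*x**5/3 + O(x**6)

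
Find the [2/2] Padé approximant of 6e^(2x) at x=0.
(2*x**2 + 6*x + 6)/(x**2/3 - x + 1)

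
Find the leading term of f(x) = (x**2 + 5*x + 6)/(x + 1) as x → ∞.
x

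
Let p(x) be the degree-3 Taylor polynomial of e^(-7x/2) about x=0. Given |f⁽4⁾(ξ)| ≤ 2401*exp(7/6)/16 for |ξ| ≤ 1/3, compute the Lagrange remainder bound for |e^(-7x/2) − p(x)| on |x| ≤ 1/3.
2401*exp(7/6)/31104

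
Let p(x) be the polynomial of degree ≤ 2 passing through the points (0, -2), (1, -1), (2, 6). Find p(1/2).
-9/4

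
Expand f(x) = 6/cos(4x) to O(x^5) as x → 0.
6 + 48*x**2 + 320*x**4 + O(x**5)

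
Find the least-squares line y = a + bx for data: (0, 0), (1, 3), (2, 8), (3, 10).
a = 0, b = 7/2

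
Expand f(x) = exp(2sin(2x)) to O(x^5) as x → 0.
1 + 4*x + 8*x**2 + 8*x**3 + O(x**5)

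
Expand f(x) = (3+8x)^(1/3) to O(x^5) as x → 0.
3**(1/3) + 8*3**(1/3)*x/9 - 64*3**(1/3)*x**2/81 + 2560*3**(1/3)*x**3/2187 - 40960*3**(1/3)*x**4/19683 + O(x**5)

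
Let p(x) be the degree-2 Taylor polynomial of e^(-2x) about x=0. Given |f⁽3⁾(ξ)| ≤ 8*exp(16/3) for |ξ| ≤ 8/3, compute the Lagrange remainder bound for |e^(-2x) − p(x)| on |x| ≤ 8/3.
2048*exp(16/3)/81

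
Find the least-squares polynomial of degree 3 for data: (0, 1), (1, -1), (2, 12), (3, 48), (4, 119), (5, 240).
47/63 + (-643/189)x + (17/36)x² + (211/108)x³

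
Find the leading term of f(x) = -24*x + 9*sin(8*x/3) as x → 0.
-256*x**3/9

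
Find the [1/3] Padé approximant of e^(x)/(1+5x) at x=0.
(19*x/56 + 1)/(271*x**3/336 - 22*x**2/7 + 243*x/56 + 1)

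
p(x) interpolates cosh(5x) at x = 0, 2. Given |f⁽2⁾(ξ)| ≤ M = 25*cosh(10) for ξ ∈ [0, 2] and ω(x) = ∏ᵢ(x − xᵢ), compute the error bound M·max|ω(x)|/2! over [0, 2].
25*cosh(10)/2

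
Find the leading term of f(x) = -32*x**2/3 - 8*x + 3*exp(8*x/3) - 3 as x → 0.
256*x**3/27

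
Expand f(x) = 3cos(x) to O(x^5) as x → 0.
3 - 3*x**2/2 + x**4/8 + O(x**5)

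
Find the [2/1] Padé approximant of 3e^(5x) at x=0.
(25*x**2/2 + 10*x + 3)/(1 - 5*x/3)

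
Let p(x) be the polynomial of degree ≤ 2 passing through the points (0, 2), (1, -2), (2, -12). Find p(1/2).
3/4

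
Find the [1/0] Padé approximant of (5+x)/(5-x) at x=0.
2*x/5 + 1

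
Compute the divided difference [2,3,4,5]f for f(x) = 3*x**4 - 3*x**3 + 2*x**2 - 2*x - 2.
39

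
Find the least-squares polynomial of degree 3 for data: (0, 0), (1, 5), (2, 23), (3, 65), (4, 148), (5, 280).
1/21 + (359/126)x + (-5/84)x² + (77/36)x³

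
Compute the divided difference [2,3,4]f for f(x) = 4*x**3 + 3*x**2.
39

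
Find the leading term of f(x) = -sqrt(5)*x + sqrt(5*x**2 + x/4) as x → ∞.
sqrt(5)/40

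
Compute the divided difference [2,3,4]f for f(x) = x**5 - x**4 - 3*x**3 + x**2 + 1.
204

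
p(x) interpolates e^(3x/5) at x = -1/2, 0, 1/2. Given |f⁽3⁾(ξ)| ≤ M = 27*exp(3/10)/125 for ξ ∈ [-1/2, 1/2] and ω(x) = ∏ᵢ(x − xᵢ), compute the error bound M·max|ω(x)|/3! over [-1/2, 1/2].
sqrt(3)*exp(3/10)/1000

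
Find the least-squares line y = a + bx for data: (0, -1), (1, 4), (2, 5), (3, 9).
a = -2/5, b = 31/10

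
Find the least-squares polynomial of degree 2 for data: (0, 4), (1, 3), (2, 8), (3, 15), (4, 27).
19/5 + (-11/5)x + (2)x²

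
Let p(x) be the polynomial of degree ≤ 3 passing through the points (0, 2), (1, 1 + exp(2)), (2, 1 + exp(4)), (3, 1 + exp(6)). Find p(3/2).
-exp(6)/16 + 15/16 + 9*exp(2)/16 + 9*exp(4)/16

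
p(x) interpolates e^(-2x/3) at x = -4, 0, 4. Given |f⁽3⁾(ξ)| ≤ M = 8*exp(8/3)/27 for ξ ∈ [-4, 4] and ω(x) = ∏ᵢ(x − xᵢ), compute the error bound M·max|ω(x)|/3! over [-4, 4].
512*sqrt(3)*exp(8/3)/729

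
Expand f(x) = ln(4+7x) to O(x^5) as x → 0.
log(4) + 7*x/4 - 49*x**2/32 + 343*x**3/192 - 2401*x**4/1024 + O(x**5)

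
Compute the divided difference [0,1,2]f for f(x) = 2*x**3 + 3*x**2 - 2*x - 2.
9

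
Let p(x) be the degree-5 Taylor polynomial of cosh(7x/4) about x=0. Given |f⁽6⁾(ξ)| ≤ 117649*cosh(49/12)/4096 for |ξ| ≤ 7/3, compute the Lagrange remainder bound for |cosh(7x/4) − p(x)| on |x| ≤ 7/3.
13841287201*cosh(49/12)/2149908480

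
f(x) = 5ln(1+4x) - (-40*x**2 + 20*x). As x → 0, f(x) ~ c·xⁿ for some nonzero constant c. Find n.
3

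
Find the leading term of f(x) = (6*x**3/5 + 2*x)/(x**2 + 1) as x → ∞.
6*x/5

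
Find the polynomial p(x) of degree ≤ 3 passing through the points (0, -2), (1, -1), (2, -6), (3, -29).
-2*x**3 + 3*x**2 - 2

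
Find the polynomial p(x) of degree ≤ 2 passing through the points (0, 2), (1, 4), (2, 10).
2*x**2 + 2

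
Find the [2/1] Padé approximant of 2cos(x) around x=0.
2 - x**2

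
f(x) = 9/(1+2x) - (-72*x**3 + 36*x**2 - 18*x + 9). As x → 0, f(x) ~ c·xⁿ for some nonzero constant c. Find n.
4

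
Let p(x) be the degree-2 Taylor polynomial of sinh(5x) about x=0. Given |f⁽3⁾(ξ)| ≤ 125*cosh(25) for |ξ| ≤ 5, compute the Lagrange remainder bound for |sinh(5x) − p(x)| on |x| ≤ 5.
15625*cosh(25)/6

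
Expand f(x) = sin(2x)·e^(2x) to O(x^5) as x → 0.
2*x + 4*x**2 + 8*x**3/3 + O(x**5)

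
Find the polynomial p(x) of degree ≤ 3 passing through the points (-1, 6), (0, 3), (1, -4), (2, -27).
-2*x**3 - 2*x**2 - 3*x + 3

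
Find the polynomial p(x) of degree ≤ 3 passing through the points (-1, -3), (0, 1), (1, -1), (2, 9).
3*x**3 - 3*x**2 - 2*x + 1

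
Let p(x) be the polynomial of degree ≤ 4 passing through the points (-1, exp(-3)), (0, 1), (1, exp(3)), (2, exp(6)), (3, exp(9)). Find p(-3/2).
(315 + (-180*exp(6) - 420 + 378*exp(3) + 35*exp(9))*exp(3))*exp(-3)/128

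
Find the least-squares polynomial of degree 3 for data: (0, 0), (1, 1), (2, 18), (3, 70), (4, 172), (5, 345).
-2/63 + (-212/189)x + (-50/63)x² + (80/27)x³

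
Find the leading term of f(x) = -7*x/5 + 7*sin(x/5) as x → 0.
-7*x**3/750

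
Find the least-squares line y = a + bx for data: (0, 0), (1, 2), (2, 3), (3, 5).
a = 1/10, b = 8/5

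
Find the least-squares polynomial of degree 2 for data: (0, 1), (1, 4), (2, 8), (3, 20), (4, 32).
39/35 + (13/35)x + (13/7)x²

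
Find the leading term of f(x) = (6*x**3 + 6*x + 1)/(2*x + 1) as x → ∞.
3*x**2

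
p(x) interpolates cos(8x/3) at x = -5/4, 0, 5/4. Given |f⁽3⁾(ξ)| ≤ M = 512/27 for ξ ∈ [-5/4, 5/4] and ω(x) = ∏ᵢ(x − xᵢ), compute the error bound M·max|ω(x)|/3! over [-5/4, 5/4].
1000*sqrt(3)/729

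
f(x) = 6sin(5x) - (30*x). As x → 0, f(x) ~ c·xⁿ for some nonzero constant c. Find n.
3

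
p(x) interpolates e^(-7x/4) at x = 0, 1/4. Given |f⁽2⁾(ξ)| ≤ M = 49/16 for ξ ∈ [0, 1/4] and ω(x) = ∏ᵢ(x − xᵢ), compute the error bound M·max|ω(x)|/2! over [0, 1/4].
49/2048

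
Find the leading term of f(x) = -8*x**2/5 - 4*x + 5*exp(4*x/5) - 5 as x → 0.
32*x**3/75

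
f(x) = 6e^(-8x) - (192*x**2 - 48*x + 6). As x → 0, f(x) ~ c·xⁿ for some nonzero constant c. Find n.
3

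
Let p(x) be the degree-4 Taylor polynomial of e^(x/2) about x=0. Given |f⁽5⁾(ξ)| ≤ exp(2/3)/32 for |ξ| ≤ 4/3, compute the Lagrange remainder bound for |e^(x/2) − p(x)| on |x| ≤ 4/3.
4*exp(2/3)/3645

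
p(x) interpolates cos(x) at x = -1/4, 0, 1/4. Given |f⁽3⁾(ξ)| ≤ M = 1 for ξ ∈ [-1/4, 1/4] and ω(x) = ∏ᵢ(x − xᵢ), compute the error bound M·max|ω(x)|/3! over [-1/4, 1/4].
sqrt(3)/1728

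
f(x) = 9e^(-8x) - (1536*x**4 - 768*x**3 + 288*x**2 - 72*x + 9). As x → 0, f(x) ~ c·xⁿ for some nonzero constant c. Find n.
5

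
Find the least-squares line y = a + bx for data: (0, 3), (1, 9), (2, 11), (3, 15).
a = 19/5, b = 19/5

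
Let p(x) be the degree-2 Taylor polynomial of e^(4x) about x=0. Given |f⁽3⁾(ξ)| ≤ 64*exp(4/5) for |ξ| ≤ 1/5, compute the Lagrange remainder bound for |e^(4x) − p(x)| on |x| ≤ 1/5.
32*exp(4/5)/375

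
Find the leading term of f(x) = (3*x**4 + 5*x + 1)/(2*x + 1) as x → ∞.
3*x**3/2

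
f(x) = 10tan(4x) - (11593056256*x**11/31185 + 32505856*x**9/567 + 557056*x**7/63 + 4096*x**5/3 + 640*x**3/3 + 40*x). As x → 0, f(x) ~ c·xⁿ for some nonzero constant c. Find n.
13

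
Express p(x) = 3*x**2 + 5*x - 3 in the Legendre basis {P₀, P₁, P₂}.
(-2)P₀ + (5)P₁ + (2)P₂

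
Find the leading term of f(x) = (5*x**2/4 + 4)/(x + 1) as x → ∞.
5*x/4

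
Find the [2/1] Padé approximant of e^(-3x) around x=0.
(3*x**2/2 - 2*x + 1)/(x + 1)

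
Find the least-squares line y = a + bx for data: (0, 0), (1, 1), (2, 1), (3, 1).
a = 3/10, b = 3/10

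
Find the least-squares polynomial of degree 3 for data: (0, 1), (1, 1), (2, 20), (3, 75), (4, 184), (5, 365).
121/126 + (-2437/756)x + (55/126)x² + (319/108)x³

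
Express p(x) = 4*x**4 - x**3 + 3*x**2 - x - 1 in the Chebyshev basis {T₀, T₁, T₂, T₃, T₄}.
(2)T₀ + (-7/4)T₁ + (7/2)T₂ + (-1/4)T₃ + (1/2)T₄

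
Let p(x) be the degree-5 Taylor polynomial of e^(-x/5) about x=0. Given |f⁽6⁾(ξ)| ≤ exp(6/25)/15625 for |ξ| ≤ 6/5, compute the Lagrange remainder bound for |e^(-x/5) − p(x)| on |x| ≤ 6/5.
324*exp(6/25)/1220703125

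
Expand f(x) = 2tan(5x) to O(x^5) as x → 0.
10*x + 250*x**3/3 + O(x**5)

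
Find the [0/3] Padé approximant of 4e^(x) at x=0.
4/(-x**3/6 + x**2/2 - x + 1)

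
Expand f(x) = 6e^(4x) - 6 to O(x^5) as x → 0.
24*x + 48*x**2 + 64*x**3 + 64*x**4 + O(x**5)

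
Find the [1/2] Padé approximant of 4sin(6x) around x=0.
24*x/(6*x**2 + 1)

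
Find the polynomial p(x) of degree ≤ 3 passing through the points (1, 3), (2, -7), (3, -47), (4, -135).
-3*x**3 + 3*x**2 + 2*x + 1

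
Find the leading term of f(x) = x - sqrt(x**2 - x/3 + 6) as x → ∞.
1/6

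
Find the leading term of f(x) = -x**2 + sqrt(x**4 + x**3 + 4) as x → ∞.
x/2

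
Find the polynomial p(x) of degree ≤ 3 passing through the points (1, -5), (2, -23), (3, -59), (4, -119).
-x**3 - 3*x**2 - 2*x + 1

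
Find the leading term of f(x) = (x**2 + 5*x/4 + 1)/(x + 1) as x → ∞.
x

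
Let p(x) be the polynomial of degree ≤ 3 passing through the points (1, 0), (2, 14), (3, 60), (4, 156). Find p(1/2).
-5/8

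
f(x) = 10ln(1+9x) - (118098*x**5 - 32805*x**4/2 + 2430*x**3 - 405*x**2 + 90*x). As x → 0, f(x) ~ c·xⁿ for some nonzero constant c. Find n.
6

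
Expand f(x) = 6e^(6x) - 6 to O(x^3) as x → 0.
36*x + 108*x**2 + O(x**3)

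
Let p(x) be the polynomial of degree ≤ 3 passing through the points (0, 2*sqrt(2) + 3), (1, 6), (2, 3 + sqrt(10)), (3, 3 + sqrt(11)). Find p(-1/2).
-57/16 - 5*sqrt(11)/16 + 21*sqrt(10)/16 + 35*sqrt(2)/8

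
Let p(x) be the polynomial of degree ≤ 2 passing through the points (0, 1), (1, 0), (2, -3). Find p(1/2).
3/4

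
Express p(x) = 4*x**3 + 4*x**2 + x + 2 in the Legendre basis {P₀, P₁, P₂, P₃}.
(10/3)P₀ + (17/5)P₁ + (8/3)P₂ + (8/5)P₃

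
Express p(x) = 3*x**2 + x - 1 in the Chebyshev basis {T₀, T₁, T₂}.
(1/2)T₀ + T₁ + (3/2)T₂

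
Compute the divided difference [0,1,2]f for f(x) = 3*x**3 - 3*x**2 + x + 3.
6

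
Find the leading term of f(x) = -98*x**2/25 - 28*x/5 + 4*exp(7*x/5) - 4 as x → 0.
686*x**3/375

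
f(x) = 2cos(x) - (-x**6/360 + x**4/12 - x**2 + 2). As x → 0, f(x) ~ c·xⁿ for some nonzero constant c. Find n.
8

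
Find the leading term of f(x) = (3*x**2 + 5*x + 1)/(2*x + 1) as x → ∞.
3*x/2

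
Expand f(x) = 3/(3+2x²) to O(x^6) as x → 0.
1 - 2*x**2/3 + 4*x**4/9 + O(x**6)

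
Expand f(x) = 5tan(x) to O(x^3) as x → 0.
5*x + O(x**3)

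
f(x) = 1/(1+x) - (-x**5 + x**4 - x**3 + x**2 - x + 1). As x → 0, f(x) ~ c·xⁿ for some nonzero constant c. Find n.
6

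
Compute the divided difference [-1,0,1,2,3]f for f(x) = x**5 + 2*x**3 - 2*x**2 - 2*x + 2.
5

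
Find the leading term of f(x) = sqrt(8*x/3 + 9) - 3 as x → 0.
4*x/9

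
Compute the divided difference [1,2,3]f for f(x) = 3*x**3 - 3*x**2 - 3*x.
15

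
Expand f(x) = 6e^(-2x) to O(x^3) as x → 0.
6 - 12*x + 12*x**2 + O(x**3)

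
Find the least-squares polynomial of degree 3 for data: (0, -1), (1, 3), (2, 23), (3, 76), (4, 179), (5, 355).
-25/21 + (230/63)x + (-43/21)x² + (28/9)x³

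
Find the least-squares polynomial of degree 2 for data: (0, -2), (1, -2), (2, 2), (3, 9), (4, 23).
-62/35 + (-193/70)x + (31/14)x²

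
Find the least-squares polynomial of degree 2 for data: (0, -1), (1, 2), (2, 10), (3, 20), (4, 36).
-1 + (6/5)x + (2)x²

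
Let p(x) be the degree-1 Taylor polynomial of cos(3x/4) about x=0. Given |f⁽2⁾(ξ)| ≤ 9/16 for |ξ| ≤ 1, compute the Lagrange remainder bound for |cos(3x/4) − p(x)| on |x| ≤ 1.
9/32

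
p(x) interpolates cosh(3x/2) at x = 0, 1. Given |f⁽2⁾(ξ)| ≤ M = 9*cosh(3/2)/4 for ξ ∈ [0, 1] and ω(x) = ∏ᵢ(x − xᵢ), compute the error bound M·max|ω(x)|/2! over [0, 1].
9*cosh(3/2)/32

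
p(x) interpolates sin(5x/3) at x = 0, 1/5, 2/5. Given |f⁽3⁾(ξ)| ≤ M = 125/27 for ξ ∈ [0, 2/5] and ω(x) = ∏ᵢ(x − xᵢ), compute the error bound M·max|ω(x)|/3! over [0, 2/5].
sqrt(3)/729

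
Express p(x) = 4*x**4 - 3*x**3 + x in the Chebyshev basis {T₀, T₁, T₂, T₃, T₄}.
(3/2)T₀ + (-5/4)T₁ + (2)T₂ + (-3/4)T₃ + (1/2)T₄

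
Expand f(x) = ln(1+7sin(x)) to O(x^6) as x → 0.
7*x - 49*x**2/2 + 679*x**3/6 - 7105*x**4/12 + 79303*x**5/24 + O(x**6)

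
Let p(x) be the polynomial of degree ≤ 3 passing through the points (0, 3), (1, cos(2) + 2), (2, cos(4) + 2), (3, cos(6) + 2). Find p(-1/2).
21*cos(4)/16 - 5*cos(6)/16 - 35*cos(2)/16 + 67/16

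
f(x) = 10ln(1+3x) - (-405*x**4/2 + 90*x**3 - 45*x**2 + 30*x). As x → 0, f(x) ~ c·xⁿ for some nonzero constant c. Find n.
5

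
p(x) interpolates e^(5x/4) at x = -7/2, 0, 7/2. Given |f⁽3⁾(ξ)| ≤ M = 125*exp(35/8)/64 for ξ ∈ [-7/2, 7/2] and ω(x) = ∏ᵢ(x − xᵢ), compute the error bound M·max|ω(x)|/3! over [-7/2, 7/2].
42875*sqrt(3)*exp(35/8)/13824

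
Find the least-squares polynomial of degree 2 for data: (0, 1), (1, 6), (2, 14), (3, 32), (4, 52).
39/35 + (48/35)x + (20/7)x²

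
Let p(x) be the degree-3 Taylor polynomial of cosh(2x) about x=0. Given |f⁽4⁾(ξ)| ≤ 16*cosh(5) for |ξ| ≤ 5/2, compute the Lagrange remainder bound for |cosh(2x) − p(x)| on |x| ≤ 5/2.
625*cosh(5)/24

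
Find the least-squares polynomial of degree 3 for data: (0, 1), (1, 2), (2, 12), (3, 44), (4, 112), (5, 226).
137/126 + (13/108)x + (-193/126)x² + (227/108)x³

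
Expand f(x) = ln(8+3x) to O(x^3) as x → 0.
log(8) + 3*x/8 - 9*x**2/128 + O(x**3)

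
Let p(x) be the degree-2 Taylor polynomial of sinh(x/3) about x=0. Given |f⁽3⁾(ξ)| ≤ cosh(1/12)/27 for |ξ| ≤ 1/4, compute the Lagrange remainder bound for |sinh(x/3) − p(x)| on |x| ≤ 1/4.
cosh(1/12)/10368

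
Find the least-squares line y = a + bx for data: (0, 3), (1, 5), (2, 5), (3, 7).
a = 16/5, b = 6/5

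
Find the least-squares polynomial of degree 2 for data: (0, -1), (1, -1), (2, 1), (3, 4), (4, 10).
-33/35 + (-71/70)x + (13/14)x²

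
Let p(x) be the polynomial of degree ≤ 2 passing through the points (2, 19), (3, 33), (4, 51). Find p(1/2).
11/2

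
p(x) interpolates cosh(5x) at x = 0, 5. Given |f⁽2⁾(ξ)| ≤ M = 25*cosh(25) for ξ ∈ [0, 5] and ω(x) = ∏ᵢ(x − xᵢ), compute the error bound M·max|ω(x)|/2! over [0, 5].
625*cosh(25)/8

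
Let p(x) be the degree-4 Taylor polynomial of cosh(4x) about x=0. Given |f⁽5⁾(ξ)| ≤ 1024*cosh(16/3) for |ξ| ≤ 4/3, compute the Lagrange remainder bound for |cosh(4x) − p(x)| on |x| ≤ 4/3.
131072*cosh(16/3)/3645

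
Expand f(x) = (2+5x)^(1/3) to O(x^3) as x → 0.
2**(1/3) + 5*2**(1/3)*x/6 - 25*2**(1/3)*x**2/36 + O(x**3)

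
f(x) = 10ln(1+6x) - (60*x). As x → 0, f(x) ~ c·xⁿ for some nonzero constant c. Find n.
2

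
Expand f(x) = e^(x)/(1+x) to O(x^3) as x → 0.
1 + x**2/2 + O(x**3)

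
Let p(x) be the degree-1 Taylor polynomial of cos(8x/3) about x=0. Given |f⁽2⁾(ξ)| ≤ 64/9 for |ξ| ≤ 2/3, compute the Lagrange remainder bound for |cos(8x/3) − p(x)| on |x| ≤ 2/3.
128/81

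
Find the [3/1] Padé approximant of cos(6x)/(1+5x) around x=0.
(54*x**3/5 - 180*x**2/7 + 54*x/35 + 1)/(229*x/35 + 1)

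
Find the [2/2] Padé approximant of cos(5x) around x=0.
(1 - 125*x**2/12)/(25*x**2/12 + 1)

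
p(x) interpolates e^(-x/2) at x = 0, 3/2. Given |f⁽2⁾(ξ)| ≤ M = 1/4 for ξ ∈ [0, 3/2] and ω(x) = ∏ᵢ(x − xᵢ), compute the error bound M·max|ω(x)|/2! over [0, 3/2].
9/128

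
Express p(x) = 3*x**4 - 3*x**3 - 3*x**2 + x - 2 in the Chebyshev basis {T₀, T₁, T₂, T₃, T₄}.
(-19/8)T₀ + (-5/4)T₁ + (-3/4)T₃ + (3/8)T₄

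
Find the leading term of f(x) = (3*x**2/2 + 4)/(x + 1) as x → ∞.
3*x/2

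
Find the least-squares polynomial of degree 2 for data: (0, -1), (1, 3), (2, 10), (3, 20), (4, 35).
-29/35 + (123/70)x + (25/14)x²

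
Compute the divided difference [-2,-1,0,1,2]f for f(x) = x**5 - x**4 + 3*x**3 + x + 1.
-1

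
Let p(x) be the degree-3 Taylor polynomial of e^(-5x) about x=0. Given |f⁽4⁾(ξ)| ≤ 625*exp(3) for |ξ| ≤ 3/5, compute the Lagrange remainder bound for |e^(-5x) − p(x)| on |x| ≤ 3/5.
27*exp(3)/8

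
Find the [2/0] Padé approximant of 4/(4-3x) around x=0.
9*x**2/16 + 3*x/4 + 1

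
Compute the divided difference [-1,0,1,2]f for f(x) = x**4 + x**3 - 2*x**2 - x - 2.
3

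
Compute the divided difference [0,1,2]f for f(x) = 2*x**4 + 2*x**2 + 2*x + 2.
16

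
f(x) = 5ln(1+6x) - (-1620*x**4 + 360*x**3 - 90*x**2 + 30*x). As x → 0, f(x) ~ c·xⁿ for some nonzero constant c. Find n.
5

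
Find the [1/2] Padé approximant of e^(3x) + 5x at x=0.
(127*x/17 + 1)/(-9*x**2/34 - 9*x/17 + 1)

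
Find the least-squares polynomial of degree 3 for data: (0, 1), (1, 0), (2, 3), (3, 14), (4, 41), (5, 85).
67/63 + (-583/378)x + (-113/252)x² + (89/108)x³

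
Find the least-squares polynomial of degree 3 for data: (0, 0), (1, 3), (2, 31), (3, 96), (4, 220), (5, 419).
-13/63 + (-262/189)x + (152/63)x² + (79/27)x³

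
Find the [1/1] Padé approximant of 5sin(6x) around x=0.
30*x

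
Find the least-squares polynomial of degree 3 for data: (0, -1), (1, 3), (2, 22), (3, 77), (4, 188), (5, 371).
-5/6 + (395/252)x + (-59/42)x² + (115/36)x³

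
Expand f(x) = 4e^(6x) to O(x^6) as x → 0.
4 + 24*x + 72*x**2 + 144*x**3 + 216*x**4 + 1296*x**5/5 + O(x**6)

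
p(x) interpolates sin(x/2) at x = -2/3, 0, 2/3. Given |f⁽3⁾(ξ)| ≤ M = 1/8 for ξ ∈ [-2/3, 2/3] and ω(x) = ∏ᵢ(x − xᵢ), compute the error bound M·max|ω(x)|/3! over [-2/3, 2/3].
sqrt(3)/729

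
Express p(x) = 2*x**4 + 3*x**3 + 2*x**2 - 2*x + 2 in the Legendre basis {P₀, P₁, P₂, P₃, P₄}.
(46/15)P₀ + (-1/5)P₁ + (52/21)P₂ + (6/5)P₃ + (16/35)P₄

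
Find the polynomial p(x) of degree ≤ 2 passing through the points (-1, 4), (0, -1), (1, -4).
x**2 - 4*x - 1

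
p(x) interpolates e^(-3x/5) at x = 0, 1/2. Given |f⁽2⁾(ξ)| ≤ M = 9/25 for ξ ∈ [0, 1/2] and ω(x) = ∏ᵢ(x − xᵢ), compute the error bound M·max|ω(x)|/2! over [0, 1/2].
9/800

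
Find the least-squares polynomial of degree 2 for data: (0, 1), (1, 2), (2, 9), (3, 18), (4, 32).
4/5 + (-1/5)x + (2)x²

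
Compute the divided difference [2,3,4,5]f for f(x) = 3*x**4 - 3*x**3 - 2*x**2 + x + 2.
39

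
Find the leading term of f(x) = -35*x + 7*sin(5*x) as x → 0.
-875*x**3/6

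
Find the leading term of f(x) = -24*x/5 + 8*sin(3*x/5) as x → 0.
-36*x**3/125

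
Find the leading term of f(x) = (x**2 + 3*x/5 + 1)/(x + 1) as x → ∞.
x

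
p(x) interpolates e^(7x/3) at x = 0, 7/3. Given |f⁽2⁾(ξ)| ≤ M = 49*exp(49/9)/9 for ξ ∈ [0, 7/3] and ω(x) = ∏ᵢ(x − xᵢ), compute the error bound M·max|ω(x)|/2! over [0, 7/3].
2401*exp(49/9)/648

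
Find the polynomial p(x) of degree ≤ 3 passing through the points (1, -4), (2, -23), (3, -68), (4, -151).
-2*x**3 - x**2 - 2*x + 1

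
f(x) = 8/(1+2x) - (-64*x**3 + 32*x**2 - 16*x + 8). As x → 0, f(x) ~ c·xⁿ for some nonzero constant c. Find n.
4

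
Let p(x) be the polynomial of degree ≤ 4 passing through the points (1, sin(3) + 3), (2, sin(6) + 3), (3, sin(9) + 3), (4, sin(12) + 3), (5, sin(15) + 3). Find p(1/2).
35*sin(15)/128 + 315*sin(3)/128 - 45*sin(12)/32 - 105*sin(6)/32 + 189*sin(9)/64 + 3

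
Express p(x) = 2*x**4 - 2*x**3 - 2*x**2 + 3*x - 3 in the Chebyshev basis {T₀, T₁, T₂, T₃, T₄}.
(-13/4)T₀ + (3/2)T₁ + (-1/2)T₃ + (1/4)T₄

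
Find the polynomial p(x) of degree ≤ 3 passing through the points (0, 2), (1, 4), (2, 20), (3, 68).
3*x**3 - 2*x**2 + x + 2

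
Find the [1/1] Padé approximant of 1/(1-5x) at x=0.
1/(1 - 5*x)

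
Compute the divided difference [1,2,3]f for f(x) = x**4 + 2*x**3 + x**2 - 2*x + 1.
38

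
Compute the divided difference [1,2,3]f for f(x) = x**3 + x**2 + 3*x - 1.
7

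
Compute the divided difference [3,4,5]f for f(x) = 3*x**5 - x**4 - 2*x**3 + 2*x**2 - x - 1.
1861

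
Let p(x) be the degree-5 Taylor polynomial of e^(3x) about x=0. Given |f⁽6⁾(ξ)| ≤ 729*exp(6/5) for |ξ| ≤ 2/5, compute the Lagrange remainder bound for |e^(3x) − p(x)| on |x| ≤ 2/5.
324*exp(6/5)/78125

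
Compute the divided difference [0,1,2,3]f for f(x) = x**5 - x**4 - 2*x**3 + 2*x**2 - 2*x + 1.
17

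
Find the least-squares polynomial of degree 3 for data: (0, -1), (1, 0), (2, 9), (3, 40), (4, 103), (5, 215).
-67/63 + (583/378)x + (-643/252)x² + (235/108)x³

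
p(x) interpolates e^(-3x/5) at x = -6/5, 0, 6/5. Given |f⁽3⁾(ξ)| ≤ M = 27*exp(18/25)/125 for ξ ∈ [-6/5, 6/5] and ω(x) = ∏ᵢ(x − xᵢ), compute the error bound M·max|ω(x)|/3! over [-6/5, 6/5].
216*sqrt(3)*exp(18/25)/15625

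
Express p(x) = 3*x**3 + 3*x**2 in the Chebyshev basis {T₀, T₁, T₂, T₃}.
(3/2)T₀ + (9/4)T₁ + (3/2)T₂ + (3/4)T₃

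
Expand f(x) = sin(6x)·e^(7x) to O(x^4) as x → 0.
6*x + 42*x**2 + 111*x**3 + O(x**4)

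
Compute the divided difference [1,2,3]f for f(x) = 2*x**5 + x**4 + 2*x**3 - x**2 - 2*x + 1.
216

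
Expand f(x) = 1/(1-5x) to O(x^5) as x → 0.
1 + 5*x + 25*x**2 + 125*x**3 + 625*x**4 + O(x**5)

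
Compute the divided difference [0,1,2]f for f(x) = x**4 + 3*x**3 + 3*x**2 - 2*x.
19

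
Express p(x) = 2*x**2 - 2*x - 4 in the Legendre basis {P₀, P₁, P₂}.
(-10/3)P₀ + (-2)P₁ + (4/3)P₂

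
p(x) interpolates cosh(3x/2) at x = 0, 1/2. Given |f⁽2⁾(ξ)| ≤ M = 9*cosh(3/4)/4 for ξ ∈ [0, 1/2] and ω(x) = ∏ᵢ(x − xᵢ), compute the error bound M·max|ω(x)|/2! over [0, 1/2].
9*cosh(3/4)/128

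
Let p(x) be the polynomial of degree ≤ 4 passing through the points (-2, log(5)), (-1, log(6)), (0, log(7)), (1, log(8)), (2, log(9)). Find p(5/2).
log(1323*2**(3/4)*3**(33/64)*5**(35/128)*7**(61/64)/4096)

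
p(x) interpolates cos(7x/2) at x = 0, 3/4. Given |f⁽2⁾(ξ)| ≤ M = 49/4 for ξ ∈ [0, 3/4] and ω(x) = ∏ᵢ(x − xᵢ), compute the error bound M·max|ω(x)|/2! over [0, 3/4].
441/512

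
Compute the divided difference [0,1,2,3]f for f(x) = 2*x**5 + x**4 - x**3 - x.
55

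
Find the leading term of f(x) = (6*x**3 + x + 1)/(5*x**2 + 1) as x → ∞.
6*x/5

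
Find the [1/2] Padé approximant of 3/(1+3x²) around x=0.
3/(3*x**2 + 1)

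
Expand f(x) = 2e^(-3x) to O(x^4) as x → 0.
2 - 6*x + 9*x**2 - 9*x**3 + O(x**4)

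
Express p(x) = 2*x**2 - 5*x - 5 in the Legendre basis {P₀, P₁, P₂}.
(-13/3)P₀ + (-5)P₁ + (4/3)P₂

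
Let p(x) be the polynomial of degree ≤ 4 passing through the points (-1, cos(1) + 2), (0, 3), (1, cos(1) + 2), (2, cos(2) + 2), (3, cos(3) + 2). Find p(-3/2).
-41/32 + 35*cos(3)/128 - 45*cos(2)/32 + 693*cos(1)/128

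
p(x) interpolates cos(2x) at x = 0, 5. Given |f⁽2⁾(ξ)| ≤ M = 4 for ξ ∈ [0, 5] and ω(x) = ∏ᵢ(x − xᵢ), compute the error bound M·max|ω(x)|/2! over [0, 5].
25/2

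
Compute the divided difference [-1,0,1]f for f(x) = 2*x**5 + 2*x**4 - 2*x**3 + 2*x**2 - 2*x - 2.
4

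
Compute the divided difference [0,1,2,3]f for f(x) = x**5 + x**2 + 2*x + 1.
25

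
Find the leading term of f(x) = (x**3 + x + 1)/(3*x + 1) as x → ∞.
x**2/3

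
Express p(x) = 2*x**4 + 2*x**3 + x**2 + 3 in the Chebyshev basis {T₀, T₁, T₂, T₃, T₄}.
(17/4)T₀ + (3/2)T₁ + (3/2)T₂ + (1/2)T₃ + (1/4)T₄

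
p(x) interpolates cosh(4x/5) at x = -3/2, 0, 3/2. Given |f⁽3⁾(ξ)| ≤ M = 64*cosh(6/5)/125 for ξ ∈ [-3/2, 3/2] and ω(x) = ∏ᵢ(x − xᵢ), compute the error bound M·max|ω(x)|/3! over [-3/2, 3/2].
8*sqrt(3)*cosh(6/5)/125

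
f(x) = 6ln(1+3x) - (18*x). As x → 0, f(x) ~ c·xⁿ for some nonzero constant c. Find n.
2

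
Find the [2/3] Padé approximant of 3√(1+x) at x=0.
(21*x**2/16 + 21*x/5 + 3)/(-x**3/160 + 9*x**2/80 + 9*x/10 + 1)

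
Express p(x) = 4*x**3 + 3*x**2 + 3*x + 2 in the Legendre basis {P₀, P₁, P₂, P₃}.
(3)P₀ + (27/5)P₁ + (2)P₂ + (8/5)P₃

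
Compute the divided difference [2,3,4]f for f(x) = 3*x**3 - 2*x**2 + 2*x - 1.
25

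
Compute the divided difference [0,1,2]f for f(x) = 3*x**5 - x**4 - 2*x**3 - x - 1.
32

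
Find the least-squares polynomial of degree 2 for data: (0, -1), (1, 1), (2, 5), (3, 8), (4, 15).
-32/35 + (93/70)x + (9/14)x²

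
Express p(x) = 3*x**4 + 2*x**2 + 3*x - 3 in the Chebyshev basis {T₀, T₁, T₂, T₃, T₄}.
(-7/8)T₀ + (3)T₁ + (5/2)T₂ + (3/8)T₄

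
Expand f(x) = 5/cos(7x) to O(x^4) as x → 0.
5 + 245*x**2/2 + O(x**4)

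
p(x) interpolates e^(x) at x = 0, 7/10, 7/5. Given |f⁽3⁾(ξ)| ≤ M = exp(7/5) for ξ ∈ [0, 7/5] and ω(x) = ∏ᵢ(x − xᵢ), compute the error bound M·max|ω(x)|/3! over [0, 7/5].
343*sqrt(3)*exp(7/5)/27000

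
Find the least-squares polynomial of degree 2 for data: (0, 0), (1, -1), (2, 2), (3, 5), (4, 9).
-13/35 + (-16/35)x + (5/7)x²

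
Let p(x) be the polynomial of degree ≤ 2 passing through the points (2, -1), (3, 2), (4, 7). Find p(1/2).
-7/4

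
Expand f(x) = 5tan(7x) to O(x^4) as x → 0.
35*x + 1715*x**3/3 + O(x**4)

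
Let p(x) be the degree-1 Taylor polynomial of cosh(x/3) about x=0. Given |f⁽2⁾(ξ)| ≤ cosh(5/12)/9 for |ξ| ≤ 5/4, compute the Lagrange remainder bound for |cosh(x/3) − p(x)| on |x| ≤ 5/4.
25*cosh(5/12)/288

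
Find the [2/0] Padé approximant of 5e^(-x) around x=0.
5*x**2/2 - 5*x + 5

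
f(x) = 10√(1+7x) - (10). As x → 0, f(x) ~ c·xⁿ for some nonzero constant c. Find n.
1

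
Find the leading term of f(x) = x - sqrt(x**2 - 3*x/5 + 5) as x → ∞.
3/10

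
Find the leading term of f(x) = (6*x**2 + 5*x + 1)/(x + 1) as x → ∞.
6*x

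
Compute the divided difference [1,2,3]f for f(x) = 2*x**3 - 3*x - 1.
12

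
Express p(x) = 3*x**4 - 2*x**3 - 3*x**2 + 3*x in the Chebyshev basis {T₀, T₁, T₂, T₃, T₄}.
(-3/8)T₀ + (3/2)T₁ + (-1/2)T₃ + (3/8)T₄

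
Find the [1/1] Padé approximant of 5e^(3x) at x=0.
(15*x/2 + 5)/(1 - 3*x/2)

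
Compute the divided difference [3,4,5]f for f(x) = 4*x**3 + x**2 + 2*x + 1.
49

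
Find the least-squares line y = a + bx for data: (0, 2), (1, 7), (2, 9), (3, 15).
a = 21/10, b = 41/10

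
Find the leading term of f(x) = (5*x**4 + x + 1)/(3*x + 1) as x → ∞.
5*x**3/3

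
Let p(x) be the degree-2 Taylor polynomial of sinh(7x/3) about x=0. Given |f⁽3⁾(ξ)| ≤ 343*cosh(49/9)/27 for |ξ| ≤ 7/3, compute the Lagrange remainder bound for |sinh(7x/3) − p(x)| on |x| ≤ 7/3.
117649*cosh(49/9)/4374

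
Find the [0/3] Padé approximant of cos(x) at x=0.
1/(x**2/2 + 1)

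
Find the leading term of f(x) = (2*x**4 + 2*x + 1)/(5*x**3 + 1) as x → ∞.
2*x/5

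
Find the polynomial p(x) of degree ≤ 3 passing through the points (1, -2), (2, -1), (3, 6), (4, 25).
x**3 - 3*x**2 + 3*x - 3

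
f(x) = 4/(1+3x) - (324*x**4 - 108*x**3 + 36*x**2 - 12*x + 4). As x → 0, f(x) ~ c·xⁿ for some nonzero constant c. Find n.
5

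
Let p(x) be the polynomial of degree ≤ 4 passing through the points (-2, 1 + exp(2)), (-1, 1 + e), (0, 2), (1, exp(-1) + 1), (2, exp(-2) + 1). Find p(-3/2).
(-5 + 28*e + (58 + 35*exp(2) + 140*e)*exp(2))*exp(-2)/128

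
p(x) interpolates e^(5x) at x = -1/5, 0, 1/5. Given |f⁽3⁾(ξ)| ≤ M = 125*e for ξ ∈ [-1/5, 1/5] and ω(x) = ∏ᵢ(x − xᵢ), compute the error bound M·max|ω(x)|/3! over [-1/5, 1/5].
sqrt(3)*e/27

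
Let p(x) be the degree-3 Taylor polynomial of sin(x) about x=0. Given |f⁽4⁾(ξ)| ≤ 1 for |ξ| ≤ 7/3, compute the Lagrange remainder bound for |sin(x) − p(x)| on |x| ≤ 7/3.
2401/1944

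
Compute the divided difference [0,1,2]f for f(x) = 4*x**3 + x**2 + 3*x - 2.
13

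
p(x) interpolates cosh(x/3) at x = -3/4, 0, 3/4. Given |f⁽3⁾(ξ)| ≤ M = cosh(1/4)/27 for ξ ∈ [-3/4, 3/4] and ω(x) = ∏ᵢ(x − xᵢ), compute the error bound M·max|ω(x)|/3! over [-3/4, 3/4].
sqrt(3)*cosh(1/4)/1728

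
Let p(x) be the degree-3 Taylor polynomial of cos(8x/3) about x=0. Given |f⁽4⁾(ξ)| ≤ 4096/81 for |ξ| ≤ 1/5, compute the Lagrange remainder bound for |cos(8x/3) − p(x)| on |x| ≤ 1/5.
512/151875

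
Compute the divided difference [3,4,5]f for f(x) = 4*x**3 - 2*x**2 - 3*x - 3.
46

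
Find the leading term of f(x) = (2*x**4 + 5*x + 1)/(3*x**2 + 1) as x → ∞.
2*x**2/3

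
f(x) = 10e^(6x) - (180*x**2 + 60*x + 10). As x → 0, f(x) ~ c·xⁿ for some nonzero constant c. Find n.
3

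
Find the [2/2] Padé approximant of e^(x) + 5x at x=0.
(-91*x**2/108 + 52*x/9 + 1)/(-x**2/108 - 2*x/9 + 1)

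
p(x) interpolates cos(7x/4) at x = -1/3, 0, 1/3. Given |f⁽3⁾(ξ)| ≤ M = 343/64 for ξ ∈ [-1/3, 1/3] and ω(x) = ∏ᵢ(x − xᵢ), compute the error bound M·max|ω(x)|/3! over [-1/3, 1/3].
343*sqrt(3)/46656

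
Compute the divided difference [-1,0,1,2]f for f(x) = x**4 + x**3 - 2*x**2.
3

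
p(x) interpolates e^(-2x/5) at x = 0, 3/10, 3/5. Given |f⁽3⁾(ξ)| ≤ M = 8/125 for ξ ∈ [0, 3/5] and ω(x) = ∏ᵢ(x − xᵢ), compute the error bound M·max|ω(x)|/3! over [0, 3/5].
sqrt(3)/15625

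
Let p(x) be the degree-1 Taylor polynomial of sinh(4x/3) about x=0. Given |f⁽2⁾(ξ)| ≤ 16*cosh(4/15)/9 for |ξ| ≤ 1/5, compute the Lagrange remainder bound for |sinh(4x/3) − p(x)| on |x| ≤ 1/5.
8*cosh(4/15)/225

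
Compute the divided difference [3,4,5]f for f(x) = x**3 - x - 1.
12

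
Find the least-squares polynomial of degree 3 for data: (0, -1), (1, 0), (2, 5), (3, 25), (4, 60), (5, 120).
-37/42 + (-185/252)x + (5/42)x² + (35/36)x³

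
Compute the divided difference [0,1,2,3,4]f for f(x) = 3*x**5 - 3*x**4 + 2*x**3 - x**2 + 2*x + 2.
27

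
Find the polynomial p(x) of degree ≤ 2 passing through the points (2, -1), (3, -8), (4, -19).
-2*x**2 + 3*x + 1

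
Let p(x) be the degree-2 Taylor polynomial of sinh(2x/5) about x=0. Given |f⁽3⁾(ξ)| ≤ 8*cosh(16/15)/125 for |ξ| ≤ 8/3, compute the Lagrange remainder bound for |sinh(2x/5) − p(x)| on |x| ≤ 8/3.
2048*cosh(16/15)/10125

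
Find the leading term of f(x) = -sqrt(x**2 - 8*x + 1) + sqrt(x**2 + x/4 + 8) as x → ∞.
33/8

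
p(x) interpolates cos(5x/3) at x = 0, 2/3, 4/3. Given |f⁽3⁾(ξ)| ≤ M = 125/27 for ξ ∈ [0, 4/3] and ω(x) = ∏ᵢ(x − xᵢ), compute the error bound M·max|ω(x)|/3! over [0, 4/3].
1000*sqrt(3)/19683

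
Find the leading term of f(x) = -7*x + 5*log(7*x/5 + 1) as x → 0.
-49*x**2/10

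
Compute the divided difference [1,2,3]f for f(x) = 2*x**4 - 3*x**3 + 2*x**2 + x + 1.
34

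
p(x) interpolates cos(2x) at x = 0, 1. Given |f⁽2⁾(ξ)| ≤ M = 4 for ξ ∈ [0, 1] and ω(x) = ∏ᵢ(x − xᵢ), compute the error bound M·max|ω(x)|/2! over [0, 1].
1/2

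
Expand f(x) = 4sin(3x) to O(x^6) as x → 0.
12*x - 18*x**3 + 81*x**5/10 + O(x**6)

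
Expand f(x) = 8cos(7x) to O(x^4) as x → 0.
8 - 196*x**2 + O(x**4)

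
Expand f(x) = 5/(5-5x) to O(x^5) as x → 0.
1 + x + x**2 + x**3 + x**4 + O(x**5)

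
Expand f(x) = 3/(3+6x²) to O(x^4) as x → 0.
1 - 2*x**2 + O(x**4)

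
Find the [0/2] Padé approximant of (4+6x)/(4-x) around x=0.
1/(21*x**2/8 - 7*x/4 + 1)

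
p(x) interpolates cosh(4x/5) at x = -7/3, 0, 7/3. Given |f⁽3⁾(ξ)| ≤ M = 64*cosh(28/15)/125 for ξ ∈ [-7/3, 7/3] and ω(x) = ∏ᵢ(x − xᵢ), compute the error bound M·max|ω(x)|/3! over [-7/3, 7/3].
21952*sqrt(3)*cosh(28/15)/91125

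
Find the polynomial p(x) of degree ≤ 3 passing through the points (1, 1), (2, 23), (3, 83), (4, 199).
3*x**3 + x**2 - 2*x - 1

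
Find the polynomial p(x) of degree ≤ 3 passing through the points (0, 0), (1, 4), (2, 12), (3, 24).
2*x**2 + 2*x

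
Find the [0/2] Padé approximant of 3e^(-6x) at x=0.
3/(18*x**2 + 6*x + 1)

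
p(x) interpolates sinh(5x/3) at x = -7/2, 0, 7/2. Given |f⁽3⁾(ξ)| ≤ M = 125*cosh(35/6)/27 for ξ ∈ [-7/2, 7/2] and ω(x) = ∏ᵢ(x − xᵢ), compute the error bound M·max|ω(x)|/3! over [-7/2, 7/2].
42875*sqrt(3)*cosh(35/6)/5832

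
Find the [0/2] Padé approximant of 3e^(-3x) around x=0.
3/(9*x**2/2 + 3*x + 1)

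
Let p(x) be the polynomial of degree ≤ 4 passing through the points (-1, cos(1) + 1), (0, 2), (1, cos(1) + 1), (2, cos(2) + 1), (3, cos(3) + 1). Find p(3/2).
15*cos(2)/32 - 5*cos(3)/128 + 93*cos(1)/128 + 27/32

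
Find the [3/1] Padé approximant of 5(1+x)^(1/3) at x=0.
(-5*x**3/81 + 5*x**2/9 + 5*x + 5)/(2*x/3 + 1)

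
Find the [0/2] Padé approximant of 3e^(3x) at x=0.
3/(9*x**2/2 - 3*x + 1)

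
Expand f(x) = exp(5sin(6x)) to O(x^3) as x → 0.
1 + 30*x + 450*x**2 + O(x**3)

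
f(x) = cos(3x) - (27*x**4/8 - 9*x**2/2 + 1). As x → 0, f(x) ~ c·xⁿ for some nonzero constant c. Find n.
6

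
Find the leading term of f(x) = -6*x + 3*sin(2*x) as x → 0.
-4*x**3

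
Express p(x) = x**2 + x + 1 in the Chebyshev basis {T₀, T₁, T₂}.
(3/2)T₀ + T₁ + (1/2)T₂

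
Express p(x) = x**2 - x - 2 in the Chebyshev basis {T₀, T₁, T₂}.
(-3/2)T₀ - T₁ + (1/2)T₂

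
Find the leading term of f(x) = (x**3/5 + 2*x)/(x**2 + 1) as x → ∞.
x/5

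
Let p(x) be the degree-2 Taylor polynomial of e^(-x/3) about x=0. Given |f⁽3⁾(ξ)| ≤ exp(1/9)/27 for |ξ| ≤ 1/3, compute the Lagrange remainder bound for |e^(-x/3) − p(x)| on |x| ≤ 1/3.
exp(1/9)/4374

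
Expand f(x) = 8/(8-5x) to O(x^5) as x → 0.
1 + 5*x/8 + 25*x**2/64 + 125*x**3/512 + 625*x**4/4096 + O(x**5)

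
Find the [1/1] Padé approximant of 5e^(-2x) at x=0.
(5 - 5*x)/(x + 1)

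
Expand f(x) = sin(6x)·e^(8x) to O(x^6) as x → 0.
6*x + 48*x**2 + 156*x**3 + 224*x**4 - 316*x**5/5 + O(x**6)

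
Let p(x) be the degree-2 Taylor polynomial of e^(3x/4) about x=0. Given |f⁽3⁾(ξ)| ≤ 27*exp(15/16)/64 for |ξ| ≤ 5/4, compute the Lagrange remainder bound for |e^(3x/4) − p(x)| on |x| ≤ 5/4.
1125*exp(15/16)/8192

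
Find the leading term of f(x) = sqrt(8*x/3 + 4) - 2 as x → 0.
2*x/3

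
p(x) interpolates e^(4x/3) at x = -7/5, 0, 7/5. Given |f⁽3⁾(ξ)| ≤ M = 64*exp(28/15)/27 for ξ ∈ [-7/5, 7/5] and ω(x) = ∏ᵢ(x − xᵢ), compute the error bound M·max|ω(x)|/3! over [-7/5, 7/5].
21952*sqrt(3)*exp(28/15)/91125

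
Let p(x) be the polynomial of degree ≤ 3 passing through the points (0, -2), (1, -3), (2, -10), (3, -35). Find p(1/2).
-5/2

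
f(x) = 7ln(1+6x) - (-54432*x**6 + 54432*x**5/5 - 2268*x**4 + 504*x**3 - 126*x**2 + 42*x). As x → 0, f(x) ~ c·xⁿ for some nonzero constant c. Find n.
7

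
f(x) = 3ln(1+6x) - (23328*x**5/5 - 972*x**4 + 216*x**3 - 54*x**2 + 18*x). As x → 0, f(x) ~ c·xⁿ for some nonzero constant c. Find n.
6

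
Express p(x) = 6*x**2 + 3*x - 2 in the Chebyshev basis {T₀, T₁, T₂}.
T₀ + (3)T₁ + (3)T₂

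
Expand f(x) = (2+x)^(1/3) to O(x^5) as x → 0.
2**(1/3) + 2**(1/3)*x/6 - 2**(1/3)*x**2/36 + 5*2**(1/3)*x**3/648 - 5*2**(1/3)*x**4/1944 + O(x**5)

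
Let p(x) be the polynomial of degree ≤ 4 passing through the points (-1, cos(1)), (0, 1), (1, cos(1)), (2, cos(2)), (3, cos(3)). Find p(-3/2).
-105/32 + 35*cos(3)/128 - 45*cos(2)/32 + 693*cos(1)/128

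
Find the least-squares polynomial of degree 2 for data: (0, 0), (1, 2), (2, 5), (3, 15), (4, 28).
12/35 + (-97/70)x + (29/14)x²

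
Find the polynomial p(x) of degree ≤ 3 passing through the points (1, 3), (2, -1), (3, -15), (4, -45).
-x**3 + x**2 + 3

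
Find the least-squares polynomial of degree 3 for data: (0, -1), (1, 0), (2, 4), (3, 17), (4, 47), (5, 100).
-64/63 + (389/189)x + (-19/9)x² + (31/27)x³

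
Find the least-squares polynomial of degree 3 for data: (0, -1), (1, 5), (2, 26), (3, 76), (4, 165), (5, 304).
-55/63 + (200/189)x + (629/252)x² + (205/108)x³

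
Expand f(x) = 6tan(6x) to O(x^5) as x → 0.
36*x + 432*x**3 + O(x**5)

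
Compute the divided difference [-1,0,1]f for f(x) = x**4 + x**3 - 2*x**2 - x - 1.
-1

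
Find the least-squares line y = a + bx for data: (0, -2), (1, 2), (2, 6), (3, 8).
a = -8/5, b = 17/5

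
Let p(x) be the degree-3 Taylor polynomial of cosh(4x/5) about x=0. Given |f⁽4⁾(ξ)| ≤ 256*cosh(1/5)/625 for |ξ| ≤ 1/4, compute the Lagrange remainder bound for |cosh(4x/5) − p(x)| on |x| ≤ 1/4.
cosh(1/5)/15000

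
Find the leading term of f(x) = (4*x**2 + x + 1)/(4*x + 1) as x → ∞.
x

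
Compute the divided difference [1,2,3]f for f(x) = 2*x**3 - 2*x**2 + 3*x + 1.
10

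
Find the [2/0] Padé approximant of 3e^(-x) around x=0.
3*x**2/2 - 3*x + 3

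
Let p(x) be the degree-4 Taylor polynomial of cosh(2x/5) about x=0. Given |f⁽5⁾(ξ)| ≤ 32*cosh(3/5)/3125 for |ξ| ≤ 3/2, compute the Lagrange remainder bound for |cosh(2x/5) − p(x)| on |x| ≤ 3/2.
81*cosh(3/5)/125000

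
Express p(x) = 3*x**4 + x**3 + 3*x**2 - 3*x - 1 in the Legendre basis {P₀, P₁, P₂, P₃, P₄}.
(3/5)P₀ + (-12/5)P₁ + (26/7)P₂ + (2/5)P₃ + (24/35)P₄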